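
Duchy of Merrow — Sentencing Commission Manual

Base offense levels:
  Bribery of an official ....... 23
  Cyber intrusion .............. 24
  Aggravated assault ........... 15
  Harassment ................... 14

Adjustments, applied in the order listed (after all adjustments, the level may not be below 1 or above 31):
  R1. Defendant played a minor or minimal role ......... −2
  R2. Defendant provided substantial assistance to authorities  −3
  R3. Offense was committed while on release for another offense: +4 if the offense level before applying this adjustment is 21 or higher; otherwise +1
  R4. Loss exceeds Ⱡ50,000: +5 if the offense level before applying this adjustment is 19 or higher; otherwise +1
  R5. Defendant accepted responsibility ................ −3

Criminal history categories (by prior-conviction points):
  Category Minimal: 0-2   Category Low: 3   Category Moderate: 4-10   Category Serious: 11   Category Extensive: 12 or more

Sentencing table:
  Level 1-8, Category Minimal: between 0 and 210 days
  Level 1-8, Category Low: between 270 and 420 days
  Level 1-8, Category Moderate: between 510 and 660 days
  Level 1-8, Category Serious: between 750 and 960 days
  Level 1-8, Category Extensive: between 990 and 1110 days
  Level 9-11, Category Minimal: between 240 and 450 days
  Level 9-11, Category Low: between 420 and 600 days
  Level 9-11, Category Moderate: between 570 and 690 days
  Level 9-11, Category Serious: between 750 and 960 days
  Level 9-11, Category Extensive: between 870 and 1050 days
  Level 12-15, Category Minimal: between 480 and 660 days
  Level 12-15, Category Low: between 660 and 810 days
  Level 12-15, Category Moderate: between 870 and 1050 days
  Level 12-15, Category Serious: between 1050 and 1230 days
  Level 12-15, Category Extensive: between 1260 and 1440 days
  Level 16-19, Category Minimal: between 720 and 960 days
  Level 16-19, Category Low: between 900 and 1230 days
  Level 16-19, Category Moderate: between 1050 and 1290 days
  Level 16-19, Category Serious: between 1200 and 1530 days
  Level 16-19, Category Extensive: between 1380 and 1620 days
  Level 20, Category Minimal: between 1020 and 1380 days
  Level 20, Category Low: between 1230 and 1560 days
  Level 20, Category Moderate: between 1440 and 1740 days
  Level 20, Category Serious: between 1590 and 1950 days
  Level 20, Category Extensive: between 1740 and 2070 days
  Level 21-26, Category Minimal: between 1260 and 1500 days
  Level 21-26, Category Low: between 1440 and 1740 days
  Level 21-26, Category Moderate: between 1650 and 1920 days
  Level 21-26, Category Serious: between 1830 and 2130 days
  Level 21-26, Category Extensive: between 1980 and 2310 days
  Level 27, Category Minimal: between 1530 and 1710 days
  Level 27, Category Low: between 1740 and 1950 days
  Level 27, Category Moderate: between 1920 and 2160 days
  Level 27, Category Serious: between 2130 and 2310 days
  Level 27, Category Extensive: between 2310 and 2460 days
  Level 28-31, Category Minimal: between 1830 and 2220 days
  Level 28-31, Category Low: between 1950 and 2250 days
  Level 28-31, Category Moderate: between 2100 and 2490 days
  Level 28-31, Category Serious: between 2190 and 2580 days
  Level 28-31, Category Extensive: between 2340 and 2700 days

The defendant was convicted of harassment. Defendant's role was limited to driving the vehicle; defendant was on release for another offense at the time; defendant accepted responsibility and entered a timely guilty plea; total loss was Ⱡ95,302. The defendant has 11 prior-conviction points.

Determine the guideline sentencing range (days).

750-960 days

Base offense level for harassment: 14.
R1 applies: 14 − 2 = 12.
R3 applies (level before this adjustment is 12 < 21, so +1): 12 + 1 = 13.
R4 applies (level before this adjustment is 13 < 19, so +1): 13 + 1 = 14.
R5 applies: 14 − 3 = 11.
Final offense level: 11.
Criminal history: 11 prior points → Category Serious (11).
Level 11 falls in the 9-11 band.
Grid: Level 9-11 × Category Serious = 750-960 days.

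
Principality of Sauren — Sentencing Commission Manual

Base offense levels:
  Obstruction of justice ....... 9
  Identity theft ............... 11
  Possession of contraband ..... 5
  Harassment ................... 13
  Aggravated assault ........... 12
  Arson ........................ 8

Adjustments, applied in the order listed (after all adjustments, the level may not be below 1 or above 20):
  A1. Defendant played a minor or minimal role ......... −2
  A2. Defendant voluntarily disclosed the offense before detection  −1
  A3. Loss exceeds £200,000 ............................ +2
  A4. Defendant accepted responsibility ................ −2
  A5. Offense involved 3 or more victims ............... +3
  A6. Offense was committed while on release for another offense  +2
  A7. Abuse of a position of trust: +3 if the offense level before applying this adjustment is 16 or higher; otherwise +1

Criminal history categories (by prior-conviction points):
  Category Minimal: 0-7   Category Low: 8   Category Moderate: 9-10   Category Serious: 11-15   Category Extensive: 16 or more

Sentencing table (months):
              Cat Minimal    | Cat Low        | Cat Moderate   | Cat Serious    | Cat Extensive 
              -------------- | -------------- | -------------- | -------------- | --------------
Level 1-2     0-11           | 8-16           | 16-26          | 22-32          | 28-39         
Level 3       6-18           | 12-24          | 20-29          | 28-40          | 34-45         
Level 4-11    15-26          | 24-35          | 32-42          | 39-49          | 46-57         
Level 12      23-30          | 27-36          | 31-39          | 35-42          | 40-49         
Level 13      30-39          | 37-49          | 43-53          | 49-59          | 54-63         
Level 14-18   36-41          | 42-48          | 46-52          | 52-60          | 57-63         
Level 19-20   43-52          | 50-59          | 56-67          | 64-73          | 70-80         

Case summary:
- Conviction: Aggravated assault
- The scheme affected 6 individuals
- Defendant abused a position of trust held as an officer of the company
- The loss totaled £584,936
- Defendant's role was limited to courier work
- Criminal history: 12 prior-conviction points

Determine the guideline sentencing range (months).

52-60 months

Base offense level for aggravated assault: 12.
A1 applies: 12 − 2 = 10.
A3 applies: 10 + 2 = 12.
A4 does not apply.
A5 applies: 12 + 3 = 15.
A7 applies (level before this adjustment is 15 < 16, so +1): 15 + 1 = 16.
Final offense level: 16.
Criminal history: 12 prior points → Category Serious (11-15).
Level 16 falls in the 14-18 band.
Grid: Level 14-18 × Category Serious = 52-60 months.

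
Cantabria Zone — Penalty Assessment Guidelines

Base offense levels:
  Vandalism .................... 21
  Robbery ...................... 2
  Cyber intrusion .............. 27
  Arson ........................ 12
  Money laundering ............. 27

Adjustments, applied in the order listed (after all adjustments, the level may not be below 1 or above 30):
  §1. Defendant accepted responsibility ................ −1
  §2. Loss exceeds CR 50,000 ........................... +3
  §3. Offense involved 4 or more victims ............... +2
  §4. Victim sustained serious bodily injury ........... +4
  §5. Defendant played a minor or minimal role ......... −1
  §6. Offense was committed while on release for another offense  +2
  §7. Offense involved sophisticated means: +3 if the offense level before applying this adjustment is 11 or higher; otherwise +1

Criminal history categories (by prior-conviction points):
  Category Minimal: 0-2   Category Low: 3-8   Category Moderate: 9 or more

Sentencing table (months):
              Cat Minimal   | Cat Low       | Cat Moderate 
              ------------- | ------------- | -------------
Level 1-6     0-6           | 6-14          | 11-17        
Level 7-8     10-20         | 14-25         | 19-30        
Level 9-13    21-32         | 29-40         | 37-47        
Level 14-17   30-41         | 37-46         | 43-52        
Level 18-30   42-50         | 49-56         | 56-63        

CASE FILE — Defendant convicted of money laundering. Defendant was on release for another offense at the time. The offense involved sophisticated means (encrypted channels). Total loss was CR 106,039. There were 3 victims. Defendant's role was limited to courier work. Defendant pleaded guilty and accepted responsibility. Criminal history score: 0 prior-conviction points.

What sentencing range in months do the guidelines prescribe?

42-50 months

Base offense level for money laundering: 27.
§1 applies: 27 − 1 = 26.
§2 applies: 26 + 3 = 29.
§4 does not apply.
§5 applies: 29 − 1 = 28.
§6 applies: 28 + 2 = 30.
§7 applies (level before this adjustment is 30 ≥ 11, so +3): 30 + 3 = 33.
Level 33 exceeds the maximum of 30; capped at 30.
Final offense level: 30.
Criminal history: 0 prior points → Category Minimal (0-2).
Level 30 falls in the 18-30 band.
Grid: Level 18-30 × Category Minimal = 42-50 months.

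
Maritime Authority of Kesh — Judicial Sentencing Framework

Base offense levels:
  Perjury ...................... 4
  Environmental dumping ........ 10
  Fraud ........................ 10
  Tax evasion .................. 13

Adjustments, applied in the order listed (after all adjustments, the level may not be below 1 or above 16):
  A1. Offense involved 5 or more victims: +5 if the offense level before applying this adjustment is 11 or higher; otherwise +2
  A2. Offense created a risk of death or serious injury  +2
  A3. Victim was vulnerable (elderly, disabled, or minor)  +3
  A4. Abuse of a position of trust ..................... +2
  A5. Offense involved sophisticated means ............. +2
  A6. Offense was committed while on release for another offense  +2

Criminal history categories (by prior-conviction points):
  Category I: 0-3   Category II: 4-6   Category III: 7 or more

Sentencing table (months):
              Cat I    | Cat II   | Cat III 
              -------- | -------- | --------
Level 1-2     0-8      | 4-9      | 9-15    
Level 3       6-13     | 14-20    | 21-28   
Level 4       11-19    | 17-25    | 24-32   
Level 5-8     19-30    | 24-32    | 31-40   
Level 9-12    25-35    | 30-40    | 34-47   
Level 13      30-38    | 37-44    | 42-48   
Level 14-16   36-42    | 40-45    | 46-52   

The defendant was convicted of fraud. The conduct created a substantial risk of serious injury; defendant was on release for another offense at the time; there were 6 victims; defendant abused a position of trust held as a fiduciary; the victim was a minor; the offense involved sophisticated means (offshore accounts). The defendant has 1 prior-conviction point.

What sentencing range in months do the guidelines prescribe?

36-42 months

Base offense level for fraud: 10.
A1 applies (level before this adjustment is 10 < 11, so +2): 10 + 2 = 12.
A2 applies: 12 + 2 = 14.
A3 applies: 14 + 3 = 17.
A4 applies: 17 + 2 = 19.
A5 applies: 19 + 2 = 21.
A6 applies: 21 + 2 = 23.
Level 23 exceeds the maximum of 16; capped at 16.
Final offense level: 16.
Criminal history: 1 prior point → Category I (0-3).
Level 16 falls in the 14-16 band.
Grid: Level 14-16 × Category I = 36-42 months.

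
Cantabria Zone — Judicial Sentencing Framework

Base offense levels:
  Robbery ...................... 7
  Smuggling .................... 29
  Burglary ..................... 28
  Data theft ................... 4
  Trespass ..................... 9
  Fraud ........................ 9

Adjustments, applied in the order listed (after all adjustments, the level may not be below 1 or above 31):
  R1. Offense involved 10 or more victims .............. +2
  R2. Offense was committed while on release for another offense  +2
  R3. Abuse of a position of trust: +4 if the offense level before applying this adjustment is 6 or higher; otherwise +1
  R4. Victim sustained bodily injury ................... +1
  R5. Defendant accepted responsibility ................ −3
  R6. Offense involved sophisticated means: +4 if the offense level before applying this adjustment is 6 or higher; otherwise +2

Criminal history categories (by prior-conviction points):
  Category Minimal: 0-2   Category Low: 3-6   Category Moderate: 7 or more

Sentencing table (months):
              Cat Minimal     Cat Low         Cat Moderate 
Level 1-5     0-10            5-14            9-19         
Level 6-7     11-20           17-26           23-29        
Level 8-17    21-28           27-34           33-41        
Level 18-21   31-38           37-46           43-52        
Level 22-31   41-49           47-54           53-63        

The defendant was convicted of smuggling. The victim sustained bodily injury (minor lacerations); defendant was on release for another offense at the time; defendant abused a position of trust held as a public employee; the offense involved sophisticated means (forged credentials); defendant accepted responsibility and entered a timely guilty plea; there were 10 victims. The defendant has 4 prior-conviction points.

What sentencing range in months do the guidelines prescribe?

Base offense level for smuggling: 29.
R1 applies: 29 + 2 = 31.
R2 applies: 31 + 2 = 33.
R3 applies (level before this adjustment is 33 ≥ 6, so +4): 33 + 4 = 37.
R4 applies: 37 + 1 = 38.
R5 applies: 38 − 3 = 35.
R6 applies (level before this adjustment is 35 ≥ 6, so +4): 35 + 4 = 39.
Level 39 exceeds the maximum of 31; capped at 31.
Final offense level: 31.
Criminal history: 4 prior points → Category Low (3-6).
Level 31 falls in the 22-31 band.
Grid: Level 22-31 × Category Low = 47-54 months.

47-54 months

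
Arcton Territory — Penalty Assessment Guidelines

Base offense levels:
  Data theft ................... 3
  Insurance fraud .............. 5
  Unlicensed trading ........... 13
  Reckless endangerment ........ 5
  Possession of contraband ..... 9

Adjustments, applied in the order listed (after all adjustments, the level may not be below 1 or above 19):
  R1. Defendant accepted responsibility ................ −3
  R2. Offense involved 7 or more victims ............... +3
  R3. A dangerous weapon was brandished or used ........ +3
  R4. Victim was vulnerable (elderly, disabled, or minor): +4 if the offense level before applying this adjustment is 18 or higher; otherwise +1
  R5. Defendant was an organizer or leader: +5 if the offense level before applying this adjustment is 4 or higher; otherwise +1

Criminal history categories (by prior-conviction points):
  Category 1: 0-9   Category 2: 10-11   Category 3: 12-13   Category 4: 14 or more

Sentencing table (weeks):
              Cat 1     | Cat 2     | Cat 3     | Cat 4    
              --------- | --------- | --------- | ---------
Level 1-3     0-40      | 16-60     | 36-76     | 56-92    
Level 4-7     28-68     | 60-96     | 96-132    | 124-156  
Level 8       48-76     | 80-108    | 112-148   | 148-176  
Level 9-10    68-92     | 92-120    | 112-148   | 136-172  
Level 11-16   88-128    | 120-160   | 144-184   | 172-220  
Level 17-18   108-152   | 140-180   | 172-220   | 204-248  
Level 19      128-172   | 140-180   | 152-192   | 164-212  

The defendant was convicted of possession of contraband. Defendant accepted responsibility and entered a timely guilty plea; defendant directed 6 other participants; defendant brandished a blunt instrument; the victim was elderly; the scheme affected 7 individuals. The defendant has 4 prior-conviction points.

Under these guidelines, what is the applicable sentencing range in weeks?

Base offense level for possession of contraband: 9.
R1 applies: 9 − 3 = 6.
R2 applies: 6 + 3 = 9.
R3 applies: 9 + 3 = 12.
R4 applies (level before this adjustment is 12 < 18, so +1): 12 + 1 = 13.
R5 applies (level before this adjustment is 13 ≥ 4, so +5): 13 + 5 = 18.
Final offense level: 18.
Criminal history: 4 prior points → Category 1 (0-9).
Level 18 falls in the 17-18 band.
Grid: Level 17-18 × Category 1 = 108-152 weeks.

108-152 weeks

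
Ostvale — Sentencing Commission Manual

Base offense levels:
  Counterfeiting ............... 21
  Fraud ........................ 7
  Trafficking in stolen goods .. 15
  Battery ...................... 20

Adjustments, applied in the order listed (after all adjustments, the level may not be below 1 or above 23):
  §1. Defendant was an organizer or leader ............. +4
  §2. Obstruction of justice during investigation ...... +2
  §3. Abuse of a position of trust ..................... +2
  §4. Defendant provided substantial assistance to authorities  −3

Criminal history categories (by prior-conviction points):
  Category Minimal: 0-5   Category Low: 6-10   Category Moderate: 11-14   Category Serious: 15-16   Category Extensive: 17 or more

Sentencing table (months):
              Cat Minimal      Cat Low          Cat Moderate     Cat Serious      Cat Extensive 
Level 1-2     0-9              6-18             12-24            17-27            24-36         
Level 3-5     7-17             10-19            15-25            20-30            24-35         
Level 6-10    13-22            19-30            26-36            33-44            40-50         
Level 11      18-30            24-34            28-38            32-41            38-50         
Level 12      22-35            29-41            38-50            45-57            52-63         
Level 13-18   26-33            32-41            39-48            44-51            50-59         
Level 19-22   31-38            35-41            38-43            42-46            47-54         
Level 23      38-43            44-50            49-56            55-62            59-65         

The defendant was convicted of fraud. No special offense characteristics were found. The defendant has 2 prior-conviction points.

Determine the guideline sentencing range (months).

Base offense level for fraud: 7.
Final offense level: 7.
Criminal history: 2 prior points → Category Minimal (0-5).
Level 7 falls in the 6-10 band.
Grid: Level 6-10 × Category Minimal = 13-22 months.

13-22 months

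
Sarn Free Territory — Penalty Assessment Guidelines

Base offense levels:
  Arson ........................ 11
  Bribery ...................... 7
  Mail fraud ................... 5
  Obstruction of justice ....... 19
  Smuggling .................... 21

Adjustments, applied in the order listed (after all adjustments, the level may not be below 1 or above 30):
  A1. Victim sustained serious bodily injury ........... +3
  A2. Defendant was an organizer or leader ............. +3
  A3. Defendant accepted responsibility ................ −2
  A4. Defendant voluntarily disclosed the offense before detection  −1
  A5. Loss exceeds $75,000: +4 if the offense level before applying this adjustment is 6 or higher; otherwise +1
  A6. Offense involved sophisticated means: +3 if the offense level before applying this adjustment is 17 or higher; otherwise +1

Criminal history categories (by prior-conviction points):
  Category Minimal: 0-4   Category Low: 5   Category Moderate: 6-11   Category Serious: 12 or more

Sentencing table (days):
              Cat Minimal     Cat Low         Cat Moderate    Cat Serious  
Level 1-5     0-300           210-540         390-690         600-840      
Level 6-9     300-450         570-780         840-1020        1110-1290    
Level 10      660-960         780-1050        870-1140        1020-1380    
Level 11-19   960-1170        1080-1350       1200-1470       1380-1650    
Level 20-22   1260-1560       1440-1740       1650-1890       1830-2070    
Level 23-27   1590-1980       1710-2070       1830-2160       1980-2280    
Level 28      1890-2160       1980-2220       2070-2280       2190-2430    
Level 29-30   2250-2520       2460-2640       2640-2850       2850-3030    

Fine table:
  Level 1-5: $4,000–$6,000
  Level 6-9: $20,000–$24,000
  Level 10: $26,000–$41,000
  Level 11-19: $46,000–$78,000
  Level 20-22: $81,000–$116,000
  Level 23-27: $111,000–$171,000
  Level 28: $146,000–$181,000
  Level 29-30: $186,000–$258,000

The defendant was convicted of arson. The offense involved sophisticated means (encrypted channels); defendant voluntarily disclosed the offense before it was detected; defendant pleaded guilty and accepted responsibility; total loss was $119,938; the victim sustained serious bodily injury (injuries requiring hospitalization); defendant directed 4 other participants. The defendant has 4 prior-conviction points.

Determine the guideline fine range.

Base offense level for arson: 11.
A1 applies: 11 + 3 = 14.
A2 applies: 14 + 3 = 17.
A3 applies: 17 − 2 = 15.
A4 applies: 15 − 1 = 14.
A5 applies (level before this adjustment is 14 ≥ 6, so +4): 14 + 4 = 18.
A6 applies (level before this adjustment is 18 ≥ 17, so +3): 18 + 3 = 21.
Final offense level: 21.
Level 21 falls in the 20-22 band.
Fine table: Level 20-22 → $81,000–$116,000.

$81,000–$116,000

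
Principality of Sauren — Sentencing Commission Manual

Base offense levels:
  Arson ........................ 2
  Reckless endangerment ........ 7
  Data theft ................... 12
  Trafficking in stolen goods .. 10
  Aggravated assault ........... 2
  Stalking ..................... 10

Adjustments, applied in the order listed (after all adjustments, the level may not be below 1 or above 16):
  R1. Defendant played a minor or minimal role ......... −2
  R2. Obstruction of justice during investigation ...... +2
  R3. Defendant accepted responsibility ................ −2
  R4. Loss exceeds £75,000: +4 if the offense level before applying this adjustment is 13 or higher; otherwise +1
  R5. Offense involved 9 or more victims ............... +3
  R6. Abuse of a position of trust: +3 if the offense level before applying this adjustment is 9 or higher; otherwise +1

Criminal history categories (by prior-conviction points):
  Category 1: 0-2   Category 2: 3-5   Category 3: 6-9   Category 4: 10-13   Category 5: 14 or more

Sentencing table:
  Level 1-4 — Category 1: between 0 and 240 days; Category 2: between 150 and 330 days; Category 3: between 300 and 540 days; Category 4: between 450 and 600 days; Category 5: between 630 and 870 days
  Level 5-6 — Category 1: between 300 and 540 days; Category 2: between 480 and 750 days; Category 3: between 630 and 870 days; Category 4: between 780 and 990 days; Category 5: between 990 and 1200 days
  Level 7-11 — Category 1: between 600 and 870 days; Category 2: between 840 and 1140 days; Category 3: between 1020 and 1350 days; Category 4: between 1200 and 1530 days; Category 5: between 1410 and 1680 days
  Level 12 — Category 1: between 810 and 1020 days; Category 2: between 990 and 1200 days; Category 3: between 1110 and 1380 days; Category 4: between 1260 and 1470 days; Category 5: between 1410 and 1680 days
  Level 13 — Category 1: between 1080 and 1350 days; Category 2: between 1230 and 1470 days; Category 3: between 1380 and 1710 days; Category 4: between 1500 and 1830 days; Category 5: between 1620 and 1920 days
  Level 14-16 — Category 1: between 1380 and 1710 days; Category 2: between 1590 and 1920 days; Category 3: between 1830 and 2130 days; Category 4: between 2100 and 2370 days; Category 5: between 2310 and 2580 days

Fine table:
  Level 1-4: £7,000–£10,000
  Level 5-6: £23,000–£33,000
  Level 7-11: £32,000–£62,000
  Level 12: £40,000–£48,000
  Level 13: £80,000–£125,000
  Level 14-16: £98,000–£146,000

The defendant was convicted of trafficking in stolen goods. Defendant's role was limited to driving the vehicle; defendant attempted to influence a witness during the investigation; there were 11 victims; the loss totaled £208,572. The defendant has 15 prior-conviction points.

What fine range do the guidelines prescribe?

£98,000–£146,000

Base offense level for trafficking in stolen goods: 10.
R1 applies: 10 − 2 = 8.
R2 applies: 8 + 2 = 10.
R3 does not apply.
R4 applies (level before this adjustment is 10 < 13, so +1): 10 + 1 = 11.
R5 applies: 11 + 3 = 14.
R6 does not apply.
Final offense level: 14.
Level 14 falls in the 14-16 band.
Fine table: Level 14-16 → £98,000–£146,000.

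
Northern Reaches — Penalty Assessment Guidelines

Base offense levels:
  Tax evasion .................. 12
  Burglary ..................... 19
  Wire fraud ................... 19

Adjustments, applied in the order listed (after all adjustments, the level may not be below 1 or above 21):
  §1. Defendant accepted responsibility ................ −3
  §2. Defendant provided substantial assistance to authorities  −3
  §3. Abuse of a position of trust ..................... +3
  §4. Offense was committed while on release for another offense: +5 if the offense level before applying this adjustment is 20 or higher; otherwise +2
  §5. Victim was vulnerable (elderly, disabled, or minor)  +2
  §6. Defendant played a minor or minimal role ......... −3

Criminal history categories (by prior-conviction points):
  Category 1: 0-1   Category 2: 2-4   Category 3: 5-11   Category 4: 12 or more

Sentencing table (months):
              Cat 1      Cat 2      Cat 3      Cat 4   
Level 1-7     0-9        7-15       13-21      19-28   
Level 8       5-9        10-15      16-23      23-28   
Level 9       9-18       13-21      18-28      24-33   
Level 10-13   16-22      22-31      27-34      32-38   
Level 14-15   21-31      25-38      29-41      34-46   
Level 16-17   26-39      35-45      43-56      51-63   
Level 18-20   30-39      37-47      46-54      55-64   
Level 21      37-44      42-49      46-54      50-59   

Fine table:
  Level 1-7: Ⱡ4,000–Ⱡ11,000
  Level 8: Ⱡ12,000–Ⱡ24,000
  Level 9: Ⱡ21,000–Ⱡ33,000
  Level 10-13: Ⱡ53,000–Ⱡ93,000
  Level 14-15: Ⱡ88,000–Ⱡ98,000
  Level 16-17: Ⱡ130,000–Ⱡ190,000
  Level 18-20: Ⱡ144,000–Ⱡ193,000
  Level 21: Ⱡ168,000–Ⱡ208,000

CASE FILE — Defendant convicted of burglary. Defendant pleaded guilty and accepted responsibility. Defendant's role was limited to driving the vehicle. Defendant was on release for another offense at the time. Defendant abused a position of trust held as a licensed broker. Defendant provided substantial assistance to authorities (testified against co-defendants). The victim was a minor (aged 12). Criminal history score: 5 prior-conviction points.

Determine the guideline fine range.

Ⱡ130,000–Ⱡ190,000

Base offense level for burglary: 19.
§1 applies: 19 − 3 = 16.
§2 applies: 16 − 3 = 13.
§3 applies: 13 + 3 = 16.
§4 applies (level before this adjustment is 16 < 20, so +2): 16 + 2 = 18.
§5 applies: 18 + 2 = 20.
§6 applies: 20 − 3 = 17.
Final offense level: 17.
Level 17 falls in the 16-17 band.
Fine table: Level 16-17 → Ⱡ130,000–Ⱡ190,000.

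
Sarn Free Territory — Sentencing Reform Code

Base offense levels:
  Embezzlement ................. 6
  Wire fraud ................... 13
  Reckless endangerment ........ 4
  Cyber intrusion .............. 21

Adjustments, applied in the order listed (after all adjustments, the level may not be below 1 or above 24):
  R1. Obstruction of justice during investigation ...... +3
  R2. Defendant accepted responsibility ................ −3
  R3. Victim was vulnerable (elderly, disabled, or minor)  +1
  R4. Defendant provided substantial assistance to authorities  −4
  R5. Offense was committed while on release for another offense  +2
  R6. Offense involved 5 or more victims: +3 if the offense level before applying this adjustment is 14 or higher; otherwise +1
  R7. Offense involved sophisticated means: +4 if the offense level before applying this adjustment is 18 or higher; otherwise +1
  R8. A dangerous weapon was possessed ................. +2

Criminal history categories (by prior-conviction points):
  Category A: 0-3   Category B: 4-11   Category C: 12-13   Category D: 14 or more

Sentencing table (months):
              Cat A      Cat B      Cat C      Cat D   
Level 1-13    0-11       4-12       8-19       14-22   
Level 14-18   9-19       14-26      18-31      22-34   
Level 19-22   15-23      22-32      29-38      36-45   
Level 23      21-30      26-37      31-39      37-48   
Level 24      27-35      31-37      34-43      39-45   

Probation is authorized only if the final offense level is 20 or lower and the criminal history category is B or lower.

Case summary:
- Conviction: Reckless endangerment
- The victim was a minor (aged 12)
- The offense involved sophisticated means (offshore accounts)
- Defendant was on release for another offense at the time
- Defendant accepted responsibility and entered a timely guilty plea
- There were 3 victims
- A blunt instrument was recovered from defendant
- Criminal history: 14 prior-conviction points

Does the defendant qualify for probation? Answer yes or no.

Base offense level for reckless endangerment: 4.
R2 applies: 4 − 3 = 1.
R3 applies: 1 + 1 = 2.
R5 applies: 2 + 2 = 4.
R7 applies (level before this adjustment is 4 < 18, so +1): 4 + 1 = 5.
R8 applies: 5 + 2 = 7.
Final offense level: 7.
Criminal history: 14 prior points → Category D (14+).
Level 7 falls in the 1-13 band.
Grid: Level 1-13 × Category D = 14-22 months.
Probation check: level 7 ≤ 20 and category D > B → not eligible.

No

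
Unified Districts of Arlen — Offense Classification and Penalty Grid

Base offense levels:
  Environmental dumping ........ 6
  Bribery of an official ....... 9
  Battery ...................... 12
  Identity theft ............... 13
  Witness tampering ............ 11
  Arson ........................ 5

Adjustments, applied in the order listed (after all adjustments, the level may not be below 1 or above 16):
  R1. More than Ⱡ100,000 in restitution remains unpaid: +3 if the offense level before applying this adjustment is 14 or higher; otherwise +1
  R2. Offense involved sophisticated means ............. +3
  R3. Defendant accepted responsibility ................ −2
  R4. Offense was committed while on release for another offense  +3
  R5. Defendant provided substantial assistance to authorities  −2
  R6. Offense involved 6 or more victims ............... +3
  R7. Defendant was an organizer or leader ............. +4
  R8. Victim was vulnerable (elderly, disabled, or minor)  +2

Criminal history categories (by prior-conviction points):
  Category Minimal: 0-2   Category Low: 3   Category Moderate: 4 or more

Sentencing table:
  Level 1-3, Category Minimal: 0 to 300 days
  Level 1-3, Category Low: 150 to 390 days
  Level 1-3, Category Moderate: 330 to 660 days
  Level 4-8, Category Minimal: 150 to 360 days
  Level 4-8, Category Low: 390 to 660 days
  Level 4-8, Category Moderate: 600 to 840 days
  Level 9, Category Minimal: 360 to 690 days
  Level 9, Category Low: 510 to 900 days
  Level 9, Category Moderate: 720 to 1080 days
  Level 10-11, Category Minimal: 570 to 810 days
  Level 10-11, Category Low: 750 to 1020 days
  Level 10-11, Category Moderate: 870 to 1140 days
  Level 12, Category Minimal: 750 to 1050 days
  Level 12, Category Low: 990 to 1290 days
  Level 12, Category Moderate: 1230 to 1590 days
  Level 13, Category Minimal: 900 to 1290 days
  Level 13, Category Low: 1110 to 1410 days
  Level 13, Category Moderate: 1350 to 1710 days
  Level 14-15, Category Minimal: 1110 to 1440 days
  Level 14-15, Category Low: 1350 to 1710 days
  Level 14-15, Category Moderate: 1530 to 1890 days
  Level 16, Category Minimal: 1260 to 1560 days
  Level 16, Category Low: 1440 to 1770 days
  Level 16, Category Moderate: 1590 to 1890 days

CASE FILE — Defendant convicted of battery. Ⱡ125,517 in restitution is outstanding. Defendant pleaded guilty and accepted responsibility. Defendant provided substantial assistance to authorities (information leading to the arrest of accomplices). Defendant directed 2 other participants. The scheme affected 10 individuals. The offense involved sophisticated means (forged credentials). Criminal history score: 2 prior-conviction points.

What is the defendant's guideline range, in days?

1260-1560 days

Base offense level for battery: 12.
R1 applies (level before this adjustment is 12 < 14, so +1): 12 + 1 = 13.
R2 applies: 13 + 3 = 16.
R3 applies: 16 − 2 = 14.
R4 does not apply.
R5 applies: 14 − 2 = 12.
R6 applies: 12 + 3 = 15.
R7 applies: 15 + 4 = 19.
Level 19 exceeds the maximum of 16; capped at 16.
Final offense level: 16.
Criminal history: 2 prior points → Category Minimal (0-2).
Level 16 falls in the 16 band.
Grid: Level 16 × Category Minimal = 1260-1560 days.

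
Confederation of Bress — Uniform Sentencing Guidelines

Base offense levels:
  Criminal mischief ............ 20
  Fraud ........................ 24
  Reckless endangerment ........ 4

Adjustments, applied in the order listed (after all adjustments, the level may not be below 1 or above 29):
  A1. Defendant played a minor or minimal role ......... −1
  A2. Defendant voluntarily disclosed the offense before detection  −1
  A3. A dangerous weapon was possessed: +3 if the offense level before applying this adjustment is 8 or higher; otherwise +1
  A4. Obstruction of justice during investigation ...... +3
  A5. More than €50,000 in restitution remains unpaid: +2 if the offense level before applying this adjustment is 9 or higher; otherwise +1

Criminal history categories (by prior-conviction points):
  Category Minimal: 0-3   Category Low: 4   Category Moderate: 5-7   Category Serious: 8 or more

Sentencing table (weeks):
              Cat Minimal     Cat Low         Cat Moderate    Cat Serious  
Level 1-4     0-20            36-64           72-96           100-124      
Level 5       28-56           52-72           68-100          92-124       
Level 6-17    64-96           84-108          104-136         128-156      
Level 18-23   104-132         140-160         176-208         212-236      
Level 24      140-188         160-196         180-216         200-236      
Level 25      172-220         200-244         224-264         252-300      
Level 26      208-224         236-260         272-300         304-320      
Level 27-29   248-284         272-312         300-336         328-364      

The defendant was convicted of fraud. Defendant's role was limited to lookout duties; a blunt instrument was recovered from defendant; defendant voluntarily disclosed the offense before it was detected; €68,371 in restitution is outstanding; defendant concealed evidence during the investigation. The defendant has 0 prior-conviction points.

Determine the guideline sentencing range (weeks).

248-284 weeks

Base offense level for fraud: 24.
A1 applies: 24 − 1 = 23.
A2 applies: 23 − 1 = 22.
A3 applies (level before this adjustment is 22 ≥ 8, so +3): 22 + 3 = 25.
A4 applies: 25 + 3 = 28.
A5 applies (level before this adjustment is 28 ≥ 9, so +2): 28 + 2 = 30.
Level 30 exceeds the maximum of 29; capped at 29.
Final offense level: 29.
Criminal history: 0 prior points → Category Minimal (0-3).
Level 29 falls in the 27-29 band.
Grid: Level 27-29 × Category Minimal = 248-284 weeks.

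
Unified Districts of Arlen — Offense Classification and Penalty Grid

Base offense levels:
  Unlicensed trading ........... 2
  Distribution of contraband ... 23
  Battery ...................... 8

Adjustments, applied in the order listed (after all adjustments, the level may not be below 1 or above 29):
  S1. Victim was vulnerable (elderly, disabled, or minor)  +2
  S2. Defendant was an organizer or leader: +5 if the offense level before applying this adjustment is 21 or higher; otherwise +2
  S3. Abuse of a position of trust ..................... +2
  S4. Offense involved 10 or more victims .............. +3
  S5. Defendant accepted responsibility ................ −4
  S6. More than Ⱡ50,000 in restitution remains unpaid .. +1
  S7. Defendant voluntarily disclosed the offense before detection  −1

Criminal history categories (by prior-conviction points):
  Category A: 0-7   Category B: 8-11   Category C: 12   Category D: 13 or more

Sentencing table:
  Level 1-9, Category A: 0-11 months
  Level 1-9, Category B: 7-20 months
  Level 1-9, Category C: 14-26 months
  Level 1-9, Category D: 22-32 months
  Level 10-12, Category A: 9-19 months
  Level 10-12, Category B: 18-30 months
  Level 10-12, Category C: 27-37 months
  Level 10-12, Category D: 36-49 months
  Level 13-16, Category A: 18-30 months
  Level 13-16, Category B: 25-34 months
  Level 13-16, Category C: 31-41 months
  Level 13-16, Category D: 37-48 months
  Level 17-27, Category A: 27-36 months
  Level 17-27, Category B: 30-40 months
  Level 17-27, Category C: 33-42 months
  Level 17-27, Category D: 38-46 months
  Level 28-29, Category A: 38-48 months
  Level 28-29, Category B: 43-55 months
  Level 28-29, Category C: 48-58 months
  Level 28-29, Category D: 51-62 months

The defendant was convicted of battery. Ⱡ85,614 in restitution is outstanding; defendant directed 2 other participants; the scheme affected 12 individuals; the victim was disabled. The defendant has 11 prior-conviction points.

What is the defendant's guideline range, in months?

Base offense level for battery: 8.
S1 applies: 8 + 2 = 10.
S2 applies (level before this adjustment is 10 < 21, so +2): 10 + 2 = 12.
S3 does not apply.
S4 applies: 12 + 3 = 15.
S6 applies: 15 + 1 = 16.
Final offense level: 16.
Criminal history: 11 prior points → Category B (8-11).
Level 16 falls in the 13-16 band.
Grid: Level 13-16 × Category B = 25-34 months.

25-34 months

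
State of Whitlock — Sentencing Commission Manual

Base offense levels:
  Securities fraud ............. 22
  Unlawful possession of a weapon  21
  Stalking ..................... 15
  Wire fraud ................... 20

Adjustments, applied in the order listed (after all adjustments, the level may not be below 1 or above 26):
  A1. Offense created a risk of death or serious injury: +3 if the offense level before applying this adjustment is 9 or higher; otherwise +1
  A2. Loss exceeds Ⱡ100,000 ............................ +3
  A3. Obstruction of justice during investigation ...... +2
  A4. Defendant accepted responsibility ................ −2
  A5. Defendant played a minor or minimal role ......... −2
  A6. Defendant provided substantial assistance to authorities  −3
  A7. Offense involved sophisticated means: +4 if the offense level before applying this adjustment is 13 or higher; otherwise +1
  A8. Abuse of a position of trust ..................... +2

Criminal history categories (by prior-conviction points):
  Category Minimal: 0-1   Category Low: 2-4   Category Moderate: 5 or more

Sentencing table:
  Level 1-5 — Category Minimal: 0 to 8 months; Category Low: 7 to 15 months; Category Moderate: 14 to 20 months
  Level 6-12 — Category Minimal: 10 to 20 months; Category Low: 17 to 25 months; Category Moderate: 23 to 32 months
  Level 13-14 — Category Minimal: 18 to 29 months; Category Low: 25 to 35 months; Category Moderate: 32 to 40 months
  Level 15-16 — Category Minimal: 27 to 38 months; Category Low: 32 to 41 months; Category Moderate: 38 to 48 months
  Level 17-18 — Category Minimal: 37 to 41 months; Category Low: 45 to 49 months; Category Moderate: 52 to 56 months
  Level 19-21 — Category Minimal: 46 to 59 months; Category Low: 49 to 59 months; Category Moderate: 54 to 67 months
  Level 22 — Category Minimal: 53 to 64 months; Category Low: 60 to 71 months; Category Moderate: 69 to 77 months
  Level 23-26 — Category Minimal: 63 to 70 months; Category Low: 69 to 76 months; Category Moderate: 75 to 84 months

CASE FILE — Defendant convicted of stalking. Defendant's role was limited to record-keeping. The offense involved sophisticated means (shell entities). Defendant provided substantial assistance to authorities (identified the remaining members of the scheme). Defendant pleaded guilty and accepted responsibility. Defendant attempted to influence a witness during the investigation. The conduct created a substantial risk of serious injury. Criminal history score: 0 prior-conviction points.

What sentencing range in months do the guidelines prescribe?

Base offense level for stalking: 15.
A1 applies (level before this adjustment is 15 ≥ 9, so +3): 15 + 3 = 18.
A2 does not apply.
A3 applies: 18 + 2 = 20.
A4 applies: 20 − 2 = 18.
A5 applies: 18 − 2 = 16.
A6 applies: 16 − 3 = 13.
A7 applies (level before this adjustment is 13 ≥ 13, so +4): 13 + 4 = 17.
A8 does not apply.
Final offense level: 17.
Criminal history: 0 prior points → Category Minimal (0-1).
Level 17 falls in the 17-18 band.
Grid: Level 17-18 × Category Minimal = 37-41 months.

37-41 months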